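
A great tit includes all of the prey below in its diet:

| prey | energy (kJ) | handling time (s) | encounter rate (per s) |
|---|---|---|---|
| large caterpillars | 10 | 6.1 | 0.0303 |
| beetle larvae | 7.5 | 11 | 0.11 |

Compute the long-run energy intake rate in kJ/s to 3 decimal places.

0.471 kJ/s

R = (0.0303×10 + 0.11×7.5) / (1 + 0.0303×6.1 + 0.11×11) = 1.128/2.395 = 0.471 kJ/s.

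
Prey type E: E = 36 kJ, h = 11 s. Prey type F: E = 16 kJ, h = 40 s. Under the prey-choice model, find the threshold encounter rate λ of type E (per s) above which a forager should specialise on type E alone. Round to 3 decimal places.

0.013 per s

At the threshold, the rate on type E alone equals the profitability of type F: λ·36/(1 + λ·11) = 16/40 = 0.4.
Rearranging, λ(36 − 0.4×11) = 0.4, so λ = 0.4/31.6 = 0.01266 per s.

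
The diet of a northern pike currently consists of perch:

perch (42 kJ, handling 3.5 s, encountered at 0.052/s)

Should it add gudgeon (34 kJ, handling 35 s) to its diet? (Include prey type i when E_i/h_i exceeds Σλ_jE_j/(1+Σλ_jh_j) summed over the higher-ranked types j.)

On perch alone, R = ΣλE/(1+Σλh) = 2.184/1.182 = 1.848 kJ/s.
gudgeon: E/h = 34/35 = 0.9714 kJ/s.
0.9714 < 1.848, so adding gudgeon would lower the average — exclude it.

No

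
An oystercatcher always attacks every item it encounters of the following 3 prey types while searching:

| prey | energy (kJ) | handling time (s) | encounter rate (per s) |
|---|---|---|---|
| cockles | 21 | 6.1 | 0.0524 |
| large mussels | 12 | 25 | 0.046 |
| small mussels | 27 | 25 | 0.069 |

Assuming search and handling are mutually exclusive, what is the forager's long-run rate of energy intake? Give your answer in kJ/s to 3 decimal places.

0.838 kJ/s

R = Σλ_iE_i / (1 + Σλ_ih_i)
Numerator: 0.0524×21 + 0.046×12 + 0.069×27 = 3.515
Denominator: 1 + 0.0524×6.1 + 0.046×25 + 0.069×25 = 4.195
R = 3.515/4.195 = 0.8381 kJ/s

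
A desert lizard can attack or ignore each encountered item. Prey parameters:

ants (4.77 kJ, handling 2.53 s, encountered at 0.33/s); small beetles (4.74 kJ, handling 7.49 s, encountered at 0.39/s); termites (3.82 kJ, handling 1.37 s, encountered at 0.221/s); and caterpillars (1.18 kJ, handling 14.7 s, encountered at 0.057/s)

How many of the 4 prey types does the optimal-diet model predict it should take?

2

Profitabilities (E/h, kJ/s): termites 2.79, ants 1.89, small beetles 0.633, caterpillars 0.0803. Add prey in this order while the next type's profitability exceeds the intake rate on those already taken.
Rate on top 1: 0.648. ants: 1.89 > 0.648 → include.
Rate on top 2: 1.131. small beetles: 0.633 < 1.131 → exclude; stop.
Optimal diet: termites, ants — 2 of 4 types.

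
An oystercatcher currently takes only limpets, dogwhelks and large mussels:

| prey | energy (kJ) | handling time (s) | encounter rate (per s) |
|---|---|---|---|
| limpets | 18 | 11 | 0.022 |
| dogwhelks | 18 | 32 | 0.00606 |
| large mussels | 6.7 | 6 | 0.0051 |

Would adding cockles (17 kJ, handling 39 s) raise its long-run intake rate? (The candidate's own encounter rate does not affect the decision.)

Intake rate on the current diet: R = (0.022×18 + 0.00606×18 + 0.0051×6.7) / (1 + 0.022×11 + 0.00606×32 + 0.0051×6) = 0.5393/1.467 = 0.3677 kJ/s.
Profitability of cockles: 17/39 = 0.4359 kJ/s.
Since 0.4359 > R, including cockles increases the long-run rate.

Yes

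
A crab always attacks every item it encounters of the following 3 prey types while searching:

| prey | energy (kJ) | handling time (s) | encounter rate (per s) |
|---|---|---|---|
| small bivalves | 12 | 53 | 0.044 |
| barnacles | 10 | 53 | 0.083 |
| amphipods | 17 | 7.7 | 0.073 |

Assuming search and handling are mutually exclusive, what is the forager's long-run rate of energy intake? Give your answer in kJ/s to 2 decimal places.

Energy encountered per unit search time: 0.044×12 + 0.083×10 + 0.073×17 = 2.599 kJ/s.
Handling time per unit search time: 0.044×53 + 0.083×53 + 0.073×7.7 = 7.293.
Rate = 2.599/(1 + 7.293) = 0.3134 kJ/s.

0.31 kJ/s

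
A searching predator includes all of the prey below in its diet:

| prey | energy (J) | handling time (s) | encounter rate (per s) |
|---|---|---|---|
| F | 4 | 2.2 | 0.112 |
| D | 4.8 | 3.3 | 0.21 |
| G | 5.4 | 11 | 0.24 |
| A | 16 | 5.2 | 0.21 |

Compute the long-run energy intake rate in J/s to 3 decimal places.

1.078 J/s

R = (0.112×4 + 0.21×4.8 + 0.24×5.4 + 0.21×16) / (1 + 0.112×2.2 + 0.21×3.3 + 0.24×11 + 0.21×5.2) = 6.112/5.671 = 1.078 J/s.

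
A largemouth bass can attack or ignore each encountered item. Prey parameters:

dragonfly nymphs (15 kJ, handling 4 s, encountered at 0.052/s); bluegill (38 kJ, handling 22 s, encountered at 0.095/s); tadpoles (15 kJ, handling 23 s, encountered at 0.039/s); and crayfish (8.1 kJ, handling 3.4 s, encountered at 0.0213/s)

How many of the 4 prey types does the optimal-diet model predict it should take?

3

E/h in descending order: dragonfly nymphs 3.75, crayfish 2.38, bluegill 1.73, tadpoles 0.652 kJ/s. The optimal diet is the largest prefix of this list for which every included type satisfies E_i/h_i > R on the types above it.
Rate on top 1: 0.6457. crayfish: 2.38 > 0.6457 → include.
Rate on top 2: 0.7439. bluegill: 1.73 > 0.7439 → include.
Rate on top 3: 1.354. tadpoles: 0.652 < 1.354 → exclude; stop.
Optimal diet: dragonfly nymphs, crayfish, bluegill — 3 of 4 types.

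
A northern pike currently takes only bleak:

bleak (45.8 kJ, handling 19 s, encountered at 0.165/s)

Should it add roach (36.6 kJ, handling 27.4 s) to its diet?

No

Current rate: (0.165×45.8)/(1 + 0.165×19) = 1.828 kJ/s.
roach: E/h = 36.6/27.4 = 1.336 kJ/s.
1.336 < 1.828, so adding roach would lower the average — exclude it.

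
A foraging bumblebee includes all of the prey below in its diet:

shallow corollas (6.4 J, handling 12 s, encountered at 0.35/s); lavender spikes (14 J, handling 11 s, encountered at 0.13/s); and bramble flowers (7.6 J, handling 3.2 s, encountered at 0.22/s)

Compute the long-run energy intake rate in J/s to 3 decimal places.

R = (0.35×6.4 + 0.13×14 + 0.22×7.6) / (1 + 0.35×12 + 0.13×11 + 0.22×3.2) = 5.732/7.334 = 0.7816 J/s.

0.782 J/s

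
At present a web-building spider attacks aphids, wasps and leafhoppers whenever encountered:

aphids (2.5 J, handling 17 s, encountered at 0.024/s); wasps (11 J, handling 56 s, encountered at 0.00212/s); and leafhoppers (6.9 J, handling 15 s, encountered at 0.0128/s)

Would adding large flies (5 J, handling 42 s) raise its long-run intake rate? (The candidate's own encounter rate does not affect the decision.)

Yes

Current rate: (0.024×2.5 + 0.00212×11 + 0.0128×6.9)/(1 + 0.024×17 + 0.00212×56 + 0.0128×15) = 0.09987 J/s.
Profitability of large flies: 5/42 = 0.119 J/s.
0.119 > 0.09987, so adding large flies raises the average — include it.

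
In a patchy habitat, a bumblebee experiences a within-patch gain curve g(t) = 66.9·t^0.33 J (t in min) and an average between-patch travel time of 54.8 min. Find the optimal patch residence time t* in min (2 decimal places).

26.99 min

Maximise g(t)/(T+t): set derivative to zero → g'(t)(T+t) = g(t).
g'(t) = 0.33·66.9·t^-0.67. Setting 0.33·66.9·t^-0.67 = 66.9·t^0.33/(54.8+t) gives 0.33(54.8+t) = t, so 0.67·t = 0.33×54.8.
t* = 0.33×54.8/0.67 = 26.99 min.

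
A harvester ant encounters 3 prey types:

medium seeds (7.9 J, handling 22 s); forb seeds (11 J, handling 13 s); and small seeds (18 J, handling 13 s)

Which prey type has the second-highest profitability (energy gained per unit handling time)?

Profitability E/h (J/s): medium seeds = 7.9/22 = 0.359, forb seeds = 11/13 = 0.846, small seeds = 18/13 = 1.38.
Ranked: small seeds > forb seeds > medium seeds.

forb seeds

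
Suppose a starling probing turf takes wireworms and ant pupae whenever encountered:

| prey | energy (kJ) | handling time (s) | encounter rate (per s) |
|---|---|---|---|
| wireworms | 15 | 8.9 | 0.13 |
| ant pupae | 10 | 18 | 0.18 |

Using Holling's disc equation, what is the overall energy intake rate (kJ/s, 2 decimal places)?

0.69 kJ/s

Energy encountered per unit search time: 0.13×15 + 0.18×10 = 3.75 kJ/s.
Handling time per unit search time: 0.13×8.9 + 0.18×18 = 4.397.
Rate = 3.75/(1 + 4.397) = 0.6948 kJ/s.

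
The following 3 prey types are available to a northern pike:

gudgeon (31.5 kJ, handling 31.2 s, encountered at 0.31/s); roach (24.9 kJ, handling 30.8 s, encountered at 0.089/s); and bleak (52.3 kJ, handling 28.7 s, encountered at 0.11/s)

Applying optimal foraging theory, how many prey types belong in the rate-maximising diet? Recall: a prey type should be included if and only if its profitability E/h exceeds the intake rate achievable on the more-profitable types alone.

1

Profitabilities (E/h, kJ/s): bleak 1.82, gudgeon 1.01, roach 0.808. Add prey in this order while the next type's profitability exceeds the intake rate on those already taken.
Rate on top 1: 1.384. gudgeon: 1.01 < 1.384 → exclude; stop.
Optimal diet: bleak — 1 of 3 types.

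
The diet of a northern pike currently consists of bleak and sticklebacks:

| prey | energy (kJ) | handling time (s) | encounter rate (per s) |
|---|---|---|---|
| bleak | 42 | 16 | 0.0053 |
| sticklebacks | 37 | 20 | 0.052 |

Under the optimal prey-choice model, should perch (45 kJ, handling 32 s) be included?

On bleak and sticklebacks alone, R = ΣλE/(1+Σλh) = 2.147/2.125 = 1.01 kJ/s.
Profitability of perch: 45/32 = 1.406 kJ/s.
1.406 > 1.01, so adding perch raises the average — include it.

Yes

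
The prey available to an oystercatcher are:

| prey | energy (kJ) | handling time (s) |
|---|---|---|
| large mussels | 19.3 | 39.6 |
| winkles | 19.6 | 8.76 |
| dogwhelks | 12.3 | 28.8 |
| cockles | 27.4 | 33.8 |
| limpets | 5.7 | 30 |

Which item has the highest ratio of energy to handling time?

winkles

In descending order of E/h:
winkles: 19.6/8.76 = 2.24 kJ/s
cockles: 27.4/33.8 = 0.811 kJ/s
large mussels: 19.3/39.6 = 0.487 kJ/s
dogwhelks: 12.3/28.8 = 0.427 kJ/s
limpets: 5.7/30 = 0.19 kJ/s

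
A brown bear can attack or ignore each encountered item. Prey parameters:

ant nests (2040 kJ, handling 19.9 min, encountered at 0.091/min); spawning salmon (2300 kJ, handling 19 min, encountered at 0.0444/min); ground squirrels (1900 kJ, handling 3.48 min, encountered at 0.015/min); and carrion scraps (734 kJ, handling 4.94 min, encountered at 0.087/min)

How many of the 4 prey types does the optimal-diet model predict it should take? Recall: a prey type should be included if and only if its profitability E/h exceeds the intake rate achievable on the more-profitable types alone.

Rank by E/h (kJ/min): ground squirrels 546, carrion scraps 149, spawning salmon 121, ant nests 103. Include each in turn until the next type's E/h falls below the running intake rate.
Rate on top 1: 27.09. carrion scraps: 149 > 27.09 → include.
Rate on top 2: 62.32. spawning salmon: 121 > 62.32 → include.
Rate on top 3: 83.63. ant nests: 103 > 83.63 → include.
Optimal diet: ground squirrels, carrion scraps, spawning salmon, ant nests — 4 of 4 types.

4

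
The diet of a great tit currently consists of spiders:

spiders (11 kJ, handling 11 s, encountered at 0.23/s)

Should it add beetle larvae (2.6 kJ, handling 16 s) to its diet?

No

Current rate: (0.23×11)/(1 + 0.23×11) = 0.7167 kJ/s.
beetle larvae: E/h = 2.6/16 = 0.1625 kJ/s.
0.1625 < 0.7167, so adding beetle larvae would lower the average — exclude it.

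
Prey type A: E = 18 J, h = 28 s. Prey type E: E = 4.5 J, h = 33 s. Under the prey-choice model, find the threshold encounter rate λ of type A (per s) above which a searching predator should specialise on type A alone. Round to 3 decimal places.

0.010 per s

At the threshold, the rate on type A alone equals the profitability of type E: λ·18/(1 + λ·28) = 4.5/33 = 0.1364.
Rearranging, λ(18 − 0.1364×28) = 0.1364, so λ = 0.1364/14.18 = 0.009615 per s.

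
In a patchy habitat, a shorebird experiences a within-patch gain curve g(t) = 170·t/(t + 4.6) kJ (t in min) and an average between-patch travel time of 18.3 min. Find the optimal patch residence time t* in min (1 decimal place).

9.2 min

Optimal t* satisfies g'(t*) = g(t*)/(T + t*).
g'(t) = 170·4.6/(t + 4.6)². Setting 170·4.6/(t+4.6)² = 170t/[(t+4.6)(18.3+t)] gives 4.6(18.3+t) = t(t+4.6), so t² = 4.6×18.3 = 84.18.
t* = √84.18 = 9.175 min.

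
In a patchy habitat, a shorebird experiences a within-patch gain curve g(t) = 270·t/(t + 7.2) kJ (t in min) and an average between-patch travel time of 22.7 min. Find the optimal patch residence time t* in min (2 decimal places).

12.78 min

Maximise g(t)/(T+t): set derivative to zero → g'(t)(T+t) = g(t).
g'(t) = 270·7.2/(t + 7.2)². Setting 270·7.2/(t+7.2)² = 270t/[(t+7.2)(22.7+t)] gives 7.2(22.7+t) = t(t+7.2), so t² = 7.2×22.7 = 163.4.
t* = √163.4 = 12.78 min.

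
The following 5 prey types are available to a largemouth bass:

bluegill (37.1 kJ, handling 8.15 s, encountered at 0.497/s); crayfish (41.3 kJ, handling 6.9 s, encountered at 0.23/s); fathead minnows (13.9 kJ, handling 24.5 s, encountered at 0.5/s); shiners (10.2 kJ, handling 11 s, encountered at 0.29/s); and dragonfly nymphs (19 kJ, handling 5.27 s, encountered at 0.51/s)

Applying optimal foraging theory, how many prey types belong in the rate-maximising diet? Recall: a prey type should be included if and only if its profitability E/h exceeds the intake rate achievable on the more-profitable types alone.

E/h in descending order: crayfish 5.99, bluegill 4.55, dragonfly nymphs 3.61, shiners 0.927, fathead minnows 0.567 kJ/s. The optimal diet is the largest prefix of this list for which every included type satisfies E_i/h_i > R on the types above it.
Rate on top 1: 3.672. bluegill: 4.55 > 3.672 → include.
Rate on top 2: 4.209. dragonfly nymphs: 3.61 < 4.209 → exclude; stop.
Optimal diet: crayfish, bluegill — 2 of 5 types.

2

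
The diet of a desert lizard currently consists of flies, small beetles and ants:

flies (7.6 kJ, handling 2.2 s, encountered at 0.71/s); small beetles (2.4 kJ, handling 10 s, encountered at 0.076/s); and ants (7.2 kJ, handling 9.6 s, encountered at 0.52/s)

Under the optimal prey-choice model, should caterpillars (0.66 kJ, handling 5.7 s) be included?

Current rate: (0.71×7.6 + 0.076×2.4 + 0.52×7.2)/(1 + 0.71×2.2 + 0.076×10 + 0.52×9.6) = 1.121 kJ/s.
caterpillars: E/h = 0.66/5.7 = 0.1158 kJ/s.
0.1158 < 1.121, so adding caterpillars would lower the average — exclude it.

No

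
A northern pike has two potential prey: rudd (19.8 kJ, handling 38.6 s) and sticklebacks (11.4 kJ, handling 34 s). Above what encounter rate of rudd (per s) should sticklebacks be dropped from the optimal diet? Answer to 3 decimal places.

Drop sticklebacks once their profitability E₂/h₂ falls below the rate achievable on rudd alone: E₂/h₂ = λE₁/(1 + λh₁).
Solve for λ: λE₁h₂ = E₂(1 + λh₁) → λ(E₁h₂ − E₂h₁) = E₂ → λ = E₂/(E₁h₂ − E₂h₁).
λ = 11.4/(19.8×34 − 11.4×38.6) = 11.4/233.2 = 0.04889 per s.

0.049 per s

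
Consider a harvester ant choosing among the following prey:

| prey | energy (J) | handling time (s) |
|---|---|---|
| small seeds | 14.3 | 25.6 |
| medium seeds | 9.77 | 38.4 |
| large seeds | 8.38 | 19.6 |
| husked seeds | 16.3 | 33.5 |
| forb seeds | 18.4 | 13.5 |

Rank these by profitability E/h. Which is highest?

In descending order of E/h:
forb seeds: 18.4/13.5 = 1.36 J/s
small seeds: 14.3/25.6 = 0.559 J/s
husked seeds: 16.3/33.5 = 0.487 J/s
large seeds: 8.38/19.6 = 0.428 J/s
medium seeds: 9.77/38.4 = 0.254 J/s

forb seeds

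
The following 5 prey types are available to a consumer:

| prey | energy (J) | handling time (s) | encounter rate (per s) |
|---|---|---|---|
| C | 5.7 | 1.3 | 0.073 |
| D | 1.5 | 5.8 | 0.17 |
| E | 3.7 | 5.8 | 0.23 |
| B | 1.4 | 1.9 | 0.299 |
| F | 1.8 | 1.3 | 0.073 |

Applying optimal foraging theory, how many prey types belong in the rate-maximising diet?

4

Profitabilities (E/h, J/s): C 4.38, F 1.38, B 0.737, E 0.638, D 0.259. Add prey in this order while the next type's profitability exceeds the intake rate on those already taken.
Rate on top 1: 0.38. F: 1.38 > 0.38 → include.
Rate on top 2: 0.4602. B: 0.737 > 0.4602 → include.
Rate on top 3: 0.5496. E: 0.638 > 0.5496 → include.
Rate on top 4: 0.5877. D: 0.259 < 0.5877 → exclude; stop.
Optimal diet: C, F, B, E — 4 of 5 types.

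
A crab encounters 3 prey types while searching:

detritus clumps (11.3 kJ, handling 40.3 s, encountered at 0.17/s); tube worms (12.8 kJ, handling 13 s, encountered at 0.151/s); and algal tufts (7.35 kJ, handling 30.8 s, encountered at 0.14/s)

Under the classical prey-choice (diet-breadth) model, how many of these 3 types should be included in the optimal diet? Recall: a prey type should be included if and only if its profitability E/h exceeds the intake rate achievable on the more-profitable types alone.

1

Profitabilities (E/h, kJ/s): tube worms 0.985, detritus clumps 0.28, algal tufts 0.239. Add prey in this order while the next type's profitability exceeds the intake rate on those already taken.
Rate on top 1: 0.6523. detritus clumps: 0.28 < 0.6523 → exclude; stop.
Optimal diet: tube worms — 1 of 3 types.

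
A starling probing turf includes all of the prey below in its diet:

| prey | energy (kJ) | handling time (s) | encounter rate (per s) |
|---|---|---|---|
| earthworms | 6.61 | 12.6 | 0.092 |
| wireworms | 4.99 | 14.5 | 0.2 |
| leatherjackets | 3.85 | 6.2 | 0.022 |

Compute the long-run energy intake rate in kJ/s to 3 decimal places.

R = (0.092×6.61 + 0.2×4.99 + 0.022×3.85) / (1 + 0.092×12.6 + 0.2×14.5 + 0.022×6.2) = 1.691/5.196 = 0.3254 kJ/s.

0.325 kJ/s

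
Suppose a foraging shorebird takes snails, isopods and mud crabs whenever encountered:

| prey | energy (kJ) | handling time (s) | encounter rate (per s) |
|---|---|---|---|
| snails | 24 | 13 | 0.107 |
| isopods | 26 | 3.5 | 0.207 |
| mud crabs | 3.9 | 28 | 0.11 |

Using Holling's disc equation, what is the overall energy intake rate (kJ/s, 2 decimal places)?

1.35 kJ/s

R = Σλ_iE_i / (1 + Σλ_ih_i)
Numerator: 0.107×24 + 0.207×26 + 0.11×3.9 = 8.379
Denominator: 1 + 0.107×13 + 0.207×3.5 + 0.11×28 = 6.196
R = 8.379/6.196 = 1.352 kJ/s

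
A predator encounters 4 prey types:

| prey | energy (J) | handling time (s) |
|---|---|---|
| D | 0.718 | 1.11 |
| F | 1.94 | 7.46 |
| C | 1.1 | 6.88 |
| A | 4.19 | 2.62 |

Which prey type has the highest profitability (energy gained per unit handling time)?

A

Profitability E/h (J/s): D = 0.718/1.11 = 0.647, F = 1.94/7.46 = 0.26, C = 1.1/6.88 = 0.16, A = 4.19/2.62 = 1.6.
Ranked: A > D > F > C.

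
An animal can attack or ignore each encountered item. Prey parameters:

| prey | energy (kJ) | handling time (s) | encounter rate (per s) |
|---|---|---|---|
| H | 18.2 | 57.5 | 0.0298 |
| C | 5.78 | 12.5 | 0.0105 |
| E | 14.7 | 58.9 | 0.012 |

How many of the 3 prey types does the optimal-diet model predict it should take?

3

E/h in descending order: C 0.462, H 0.317, E 0.25 kJ/s. The optimal diet is the largest prefix of this list for which every included type satisfies E_i/h_i > R on the types above it.
Rate on top 1: 0.05365. H: 0.317 > 0.05365 → include.
Rate on top 2: 0.212. E: 0.25 > 0.212 → include.
Optimal diet: C, H, E — 3 of 3 types.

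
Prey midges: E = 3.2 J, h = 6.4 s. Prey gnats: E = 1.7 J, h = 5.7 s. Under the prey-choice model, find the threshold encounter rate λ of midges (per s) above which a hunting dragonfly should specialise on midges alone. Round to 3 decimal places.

0.231 per s

Drop gnats once their profitability E₂/h₂ falls below the rate achievable on midges alone: E₂/h₂ = λE₁/(1 + λh₁).
Solve for λ: λE₁h₂ = E₂(1 + λh₁) → λ(E₁h₂ − E₂h₁) = E₂ → λ = E₂/(E₁h₂ − E₂h₁).
λ = 1.7/(3.2×5.7 − 1.7×6.4) = 1.7/7.36 = 0.231 per s.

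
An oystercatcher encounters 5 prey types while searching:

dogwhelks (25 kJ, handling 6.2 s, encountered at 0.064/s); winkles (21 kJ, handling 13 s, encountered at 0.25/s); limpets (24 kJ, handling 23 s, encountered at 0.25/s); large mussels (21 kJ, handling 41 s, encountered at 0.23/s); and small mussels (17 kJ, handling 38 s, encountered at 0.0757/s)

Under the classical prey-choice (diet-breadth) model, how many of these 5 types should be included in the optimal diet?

Rank by E/h (kJ/s): dogwhelks 4.03, winkles 1.62, limpets 1.04, large mussels 0.512, small mussels 0.447. Include each in turn until the next type's E/h falls below the running intake rate.
Rate on top 1: 1.145. winkles: 1.62 > 1.145 → include.
Rate on top 2: 1.474. limpets: 1.04 < 1.474 → exclude; stop.
Optimal diet: dogwhelks, winkles — 2 of 5 types.

2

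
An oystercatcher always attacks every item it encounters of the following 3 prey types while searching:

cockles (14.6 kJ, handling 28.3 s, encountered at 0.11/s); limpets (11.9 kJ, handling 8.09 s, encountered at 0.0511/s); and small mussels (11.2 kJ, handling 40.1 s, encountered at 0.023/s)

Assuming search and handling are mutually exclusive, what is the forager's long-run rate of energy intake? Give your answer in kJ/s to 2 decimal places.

0.45 kJ/s

R = Σλ_iE_i / (1 + Σλ_ih_i)
Numerator: 0.11×14.6 + 0.0511×11.9 + 0.023×11.2 = 2.472
Denominator: 1 + 0.11×28.3 + 0.0511×8.09 + 0.023×40.1 = 5.449
R = 2.472/5.449 = 0.4536 kJ/s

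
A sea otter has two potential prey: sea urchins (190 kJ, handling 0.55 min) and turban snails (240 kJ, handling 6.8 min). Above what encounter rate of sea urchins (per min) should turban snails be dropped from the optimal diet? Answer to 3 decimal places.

At the threshold, the rate on sea urchins alone equals the profitability of turban snails: λ·190/(1 + λ·0.55) = 240/6.8 = 35.29.
Rearranging, λ(190 − 35.29×0.55) = 35.29, so λ = 35.29/170.6 = 0.2069 per min.

0.207 per min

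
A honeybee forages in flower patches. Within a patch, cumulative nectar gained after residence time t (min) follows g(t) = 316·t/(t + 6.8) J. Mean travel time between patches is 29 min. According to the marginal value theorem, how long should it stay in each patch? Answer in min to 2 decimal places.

14.04 min

By the marginal value theorem, leave when the instantaneous gain rate g'(t) equals the habitat-wide average g(t)/(T + t).
g'(t) = 316·6.8/(t + 6.8)². Setting 316·6.8/(t+6.8)² = 316t/[(t+6.8)(29+t)] gives 6.8(29+t) = t(t+6.8), so t² = 6.8×29 = 197.2.
t* = √197.2 = 14.04 min.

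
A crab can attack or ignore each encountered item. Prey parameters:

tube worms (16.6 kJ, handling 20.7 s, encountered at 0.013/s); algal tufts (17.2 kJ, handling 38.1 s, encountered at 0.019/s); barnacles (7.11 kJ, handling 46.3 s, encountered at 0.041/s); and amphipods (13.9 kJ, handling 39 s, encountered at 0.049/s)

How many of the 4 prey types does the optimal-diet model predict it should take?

E/h in descending order: tube worms 0.802, algal tufts 0.451, amphipods 0.356, barnacles 0.154 kJ/s. The optimal diet is the largest prefix of this list for which every included type satisfies E_i/h_i > R on the types above it.
Rate on top 1: 0.17. algal tufts: 0.451 > 0.17 → include.
Rate on top 2: 0.2723. amphipods: 0.356 > 0.2723 → include.
Rate on top 3: 0.3134. barnacles: 0.154 < 0.3134 → exclude; stop.
Optimal diet: tube worms, algal tufts, amphipods — 3 of 4 types.

3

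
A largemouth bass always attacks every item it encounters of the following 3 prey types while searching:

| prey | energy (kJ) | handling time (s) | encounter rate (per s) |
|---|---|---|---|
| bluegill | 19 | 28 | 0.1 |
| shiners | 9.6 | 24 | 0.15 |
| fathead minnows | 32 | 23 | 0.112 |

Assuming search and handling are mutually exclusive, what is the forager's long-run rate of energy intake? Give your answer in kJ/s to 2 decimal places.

Energy encountered per unit search time: 0.1×19 + 0.15×9.6 + 0.112×32 = 6.924 kJ/s.
Handling time per unit search time: 0.1×28 + 0.15×24 + 0.112×23 = 8.976.
Rate = 6.924/(1 + 8.976) = 0.6941 kJ/s.

0.69 kJ/s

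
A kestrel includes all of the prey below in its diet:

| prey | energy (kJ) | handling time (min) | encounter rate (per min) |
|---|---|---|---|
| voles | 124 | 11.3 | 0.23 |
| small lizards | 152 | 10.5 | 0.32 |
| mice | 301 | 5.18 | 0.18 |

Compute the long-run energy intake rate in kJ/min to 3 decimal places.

R = (0.23×124 + 0.32×152 + 0.18×301) / (1 + 0.23×11.3 + 0.32×10.5 + 0.18×5.18) = 131.3/7.891 = 16.64 kJ/min.

16.643 kJ/min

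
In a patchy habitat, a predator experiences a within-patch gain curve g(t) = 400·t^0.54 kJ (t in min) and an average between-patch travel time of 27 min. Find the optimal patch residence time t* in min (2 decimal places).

By the marginal value theorem, leave when the instantaneous gain rate g'(t) equals the habitat-wide average g(t)/(T + t).
g'(t) = 0.54·400·t^-0.46. Setting 0.54·400·t^-0.46 = 400·t^0.54/(27+t) gives 0.54(27+t) = t, so 0.46·t = 0.54×27.
t* = 0.54×27/0.46 = 31.7 min.

31.70 min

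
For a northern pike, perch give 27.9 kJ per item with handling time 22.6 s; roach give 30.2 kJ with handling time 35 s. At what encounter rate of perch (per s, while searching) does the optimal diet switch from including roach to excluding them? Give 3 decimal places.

The zero-one rule: include roach iff E₂/h₂ > λE₁/(1+λh₁). Equality gives the switch point.
λE₁h₂ = E₂ + λE₂h₁ ⇒ λ = E₂/(E₁h₂ − E₂h₁) = 30.2/(976.5 − 682.5) = 0.1027 per s.

0.103 per s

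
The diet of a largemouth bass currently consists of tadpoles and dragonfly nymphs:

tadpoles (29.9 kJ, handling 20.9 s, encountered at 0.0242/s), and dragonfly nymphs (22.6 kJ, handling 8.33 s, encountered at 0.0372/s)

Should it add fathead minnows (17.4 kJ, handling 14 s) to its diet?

On tadpoles and dragonfly nymphs alone, R = ΣλE/(1+Σλh) = 1.564/1.816 = 0.8616 kJ/s.
fathead minnows: E/h = 17.4/14 = 1.243 kJ/s.
1.243 > 0.8616, so adding fathead minnows raises the average — include it.

Yes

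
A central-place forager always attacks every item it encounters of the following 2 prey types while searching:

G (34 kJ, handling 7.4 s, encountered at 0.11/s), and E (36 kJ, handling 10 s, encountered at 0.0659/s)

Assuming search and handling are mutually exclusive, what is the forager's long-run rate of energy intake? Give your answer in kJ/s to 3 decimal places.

2.472 kJ/s

R = Σλ_iE_i / (1 + Σλ_ih_i)
Numerator: 0.11×34 + 0.0659×36 = 6.112
Denominator: 1 + 0.11×7.4 + 0.0659×10 = 2.473
R = 6.112/2.473 = 2.472 kJ/s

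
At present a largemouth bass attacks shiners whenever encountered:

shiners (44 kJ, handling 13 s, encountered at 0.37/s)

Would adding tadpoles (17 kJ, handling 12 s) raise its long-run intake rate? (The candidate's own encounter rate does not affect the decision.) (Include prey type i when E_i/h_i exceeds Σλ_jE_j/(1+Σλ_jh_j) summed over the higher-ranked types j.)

Current rate: (0.37×44)/(1 + 0.37×13) = 2.802 kJ/s.
Profitability of tadpoles: 17/12 = 1.417 kJ/s.
1.417 < 2.802, so adding tadpoles would lower the average — exclude it.

No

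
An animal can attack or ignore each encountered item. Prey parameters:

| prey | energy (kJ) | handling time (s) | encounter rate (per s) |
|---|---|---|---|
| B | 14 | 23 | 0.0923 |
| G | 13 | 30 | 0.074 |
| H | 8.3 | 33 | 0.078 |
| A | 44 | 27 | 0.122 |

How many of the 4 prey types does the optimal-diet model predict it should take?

E/h in descending order: A 1.63, B 0.609, G 0.433, H 0.252 kJ/s. The optimal diet is the largest prefix of this list for which every included type satisfies E_i/h_i > R on the types above it.
Rate on top 1: 1.25. B: 0.609 < 1.25 → exclude; stop.
Optimal diet: A — 1 of 4 types.

1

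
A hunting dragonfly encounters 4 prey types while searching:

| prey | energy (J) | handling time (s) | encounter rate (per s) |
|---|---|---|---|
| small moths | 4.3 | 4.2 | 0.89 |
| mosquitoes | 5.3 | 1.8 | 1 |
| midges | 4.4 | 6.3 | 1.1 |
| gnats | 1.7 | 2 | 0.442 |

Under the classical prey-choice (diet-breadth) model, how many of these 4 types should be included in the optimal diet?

1

Rank by E/h (J/s): mosquitoes 2.94, small moths 1.02, gnats 0.85, midges 0.698. Include each in turn until the next type's E/h falls below the running intake rate.
Rate on top 1: 1.893. small moths: 1.02 < 1.893 → exclude; stop.
Optimal diet: mosquitoes — 1 of 4 types.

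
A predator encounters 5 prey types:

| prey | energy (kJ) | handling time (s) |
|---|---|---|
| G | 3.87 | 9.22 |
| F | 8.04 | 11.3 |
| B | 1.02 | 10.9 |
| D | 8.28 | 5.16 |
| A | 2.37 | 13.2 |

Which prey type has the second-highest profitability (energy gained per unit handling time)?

F

In descending order of E/h:
D: 8.28/5.16 = 1.6 kJ/s
F: 8.04/11.3 = 0.712 kJ/s
G: 3.87/9.22 = 0.42 kJ/s
A: 2.37/13.2 = 0.18 kJ/s
B: 1.02/10.9 = 0.0936 kJ/s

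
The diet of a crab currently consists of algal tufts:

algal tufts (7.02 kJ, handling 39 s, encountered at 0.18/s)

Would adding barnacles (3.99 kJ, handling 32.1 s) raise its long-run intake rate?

No

Intake rate on the current diet: R = (0.18×7.02) / (1 + 0.18×39) = 1.264/8.02 = 0.1576 kJ/s.
barnacles: E/h = 3.99/32.1 = 0.1243 kJ/s.
Since 0.1243 < R, time spent handling barnacles is better spent searching.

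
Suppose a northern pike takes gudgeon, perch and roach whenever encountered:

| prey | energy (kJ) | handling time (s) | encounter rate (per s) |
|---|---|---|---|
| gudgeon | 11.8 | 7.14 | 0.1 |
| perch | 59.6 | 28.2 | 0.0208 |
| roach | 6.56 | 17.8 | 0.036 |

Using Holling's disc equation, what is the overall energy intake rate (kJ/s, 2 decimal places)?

0.90 kJ/s

Energy encountered per unit search time: 0.1×11.8 + 0.0208×59.6 + 0.036×6.56 = 2.656 kJ/s.
Handling time per unit search time: 0.1×7.14 + 0.0208×28.2 + 0.036×17.8 = 1.941.
Rate = 2.656/(1 + 1.941) = 0.9029 kJ/s.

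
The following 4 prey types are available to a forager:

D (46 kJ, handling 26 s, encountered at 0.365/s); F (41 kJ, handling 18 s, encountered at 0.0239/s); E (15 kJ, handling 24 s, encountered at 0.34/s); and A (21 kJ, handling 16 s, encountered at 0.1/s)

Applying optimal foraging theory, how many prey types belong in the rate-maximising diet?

E/h in descending order: F 2.28, D 1.77, A 1.31, E 0.625 kJ/s. The optimal diet is the largest prefix of this list for which every included type satisfies E_i/h_i > R on the types above it.
Rate on top 1: 0.6851. D: 1.77 > 0.6851 → include.
Rate on top 2: 1.627. A: 1.31 < 1.627 → exclude; stop.
Optimal diet: F, D — 2 of 4 types.

2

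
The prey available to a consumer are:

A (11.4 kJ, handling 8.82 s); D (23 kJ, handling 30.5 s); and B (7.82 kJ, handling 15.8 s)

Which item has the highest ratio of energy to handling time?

A

In descending order of E/h:
A: 11.4/8.82 = 1.29 kJ/s
D: 23/30.5 = 0.754 kJ/s
B: 7.82/15.8 = 0.495 kJ/s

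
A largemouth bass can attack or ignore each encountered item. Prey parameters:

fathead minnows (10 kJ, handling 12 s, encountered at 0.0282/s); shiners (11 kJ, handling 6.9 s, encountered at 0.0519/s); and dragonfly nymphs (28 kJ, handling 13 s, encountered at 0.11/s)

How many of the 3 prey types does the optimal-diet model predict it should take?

2

E/h in descending order: dragonfly nymphs 2.15, shiners 1.59, fathead minnows 0.833 kJ/s. The optimal diet is the largest prefix of this list for which every included type satisfies E_i/h_i > R on the types above it.
Rate on top 1: 1.267. shiners: 1.59 > 1.267 → include.
Rate on top 2: 1.309. fathead minnows: 0.833 < 1.309 → exclude; stop.
Optimal diet: dragonfly nymphs, shiners — 2 of 3 types.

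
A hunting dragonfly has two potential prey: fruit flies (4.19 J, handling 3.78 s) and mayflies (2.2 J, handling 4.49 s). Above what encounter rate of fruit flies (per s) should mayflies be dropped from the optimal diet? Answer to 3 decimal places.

At the threshold, the rate on fruit flies alone equals the profitability of mayflies: λ·4.19/(1 + λ·3.78) = 2.2/4.49 = 0.49.
Rearranging, λ(4.19 − 0.49×3.78) = 0.49, so λ = 0.49/2.338 = 0.2096 per s.

0.210 per s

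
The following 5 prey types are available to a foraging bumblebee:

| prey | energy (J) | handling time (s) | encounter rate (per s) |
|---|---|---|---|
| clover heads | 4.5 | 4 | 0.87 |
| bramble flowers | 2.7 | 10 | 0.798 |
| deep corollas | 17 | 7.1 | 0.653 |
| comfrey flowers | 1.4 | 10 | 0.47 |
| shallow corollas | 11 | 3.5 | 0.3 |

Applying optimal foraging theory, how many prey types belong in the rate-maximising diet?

Rank by E/h (J/s): shallow corollas 3.14, deep corollas 2.39, clover heads 1.12, bramble flowers 0.27, comfrey flowers 0.14. Include each in turn until the next type's E/h falls below the running intake rate.
Rate on top 1: 1.61. deep corollas: 2.39 > 1.61 → include.
Rate on top 2: 2.154. clover heads: 1.12 < 2.154 → exclude; stop.
Optimal diet: shallow corollas, deep corollas — 2 of 5 types.

2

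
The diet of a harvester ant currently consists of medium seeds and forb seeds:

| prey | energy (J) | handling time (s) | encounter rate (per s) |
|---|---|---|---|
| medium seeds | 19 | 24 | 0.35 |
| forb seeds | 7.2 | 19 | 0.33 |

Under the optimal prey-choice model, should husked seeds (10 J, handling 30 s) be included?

No

Intake rate on the current diet: R = (0.35×19 + 0.33×7.2) / (1 + 0.35×24 + 0.33×19) = 9.026/15.67 = 0.576 J/s.
husked seeds: E/h = 10/30 = 0.3333 J/s.
0.3333 < 0.576, so adding husked seeds would lower the average — exclude it.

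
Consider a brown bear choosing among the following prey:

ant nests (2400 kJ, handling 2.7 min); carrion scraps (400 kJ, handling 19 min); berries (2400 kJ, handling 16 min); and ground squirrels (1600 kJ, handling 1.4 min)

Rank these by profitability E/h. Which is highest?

Profitability E/h (kJ/min): ant nests = 2400/2.7 = 889, carrion scraps = 400/19 = 21.1, berries = 2400/16 = 150, ground squirrels = 1600/1.4 = 1.14e+03.
Ranked: ground squirrels > ant nests > berries > carrion scraps.

ground squirrels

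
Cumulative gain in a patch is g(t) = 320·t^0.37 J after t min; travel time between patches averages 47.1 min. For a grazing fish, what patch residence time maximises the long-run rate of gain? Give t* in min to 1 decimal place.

27.7 min

By the marginal value theorem, leave when the instantaneous gain rate g'(t) equals the habitat-wide average g(t)/(T + t).
g'(t) = 0.37·320·t^-0.63. Setting 0.37·320·t^-0.63 = 320·t^0.37/(47.1+t) gives 0.37(47.1+t) = t, so 0.63·t = 0.37×47.1.
t* = 0.37×47.1/0.63 = 27.66 min.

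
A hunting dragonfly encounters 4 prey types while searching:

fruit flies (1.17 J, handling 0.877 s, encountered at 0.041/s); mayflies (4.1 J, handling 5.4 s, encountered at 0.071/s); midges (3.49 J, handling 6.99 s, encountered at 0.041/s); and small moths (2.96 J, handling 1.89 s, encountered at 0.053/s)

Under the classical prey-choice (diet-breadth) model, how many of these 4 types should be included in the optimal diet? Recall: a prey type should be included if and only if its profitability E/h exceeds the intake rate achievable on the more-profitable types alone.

4

E/h in descending order: small moths 1.57, fruit flies 1.33, mayflies 0.759, midges 0.499 J/s. The optimal diet is the largest prefix of this list for which every included type satisfies E_i/h_i > R on the types above it.
Rate on top 1: 0.1426. fruit flies: 1.33 > 0.1426 → include.
Rate on top 2: 0.1803. mayflies: 0.759 > 0.1803 → include.
Rate on top 3: 0.3264. midges: 0.499 > 0.3264 → include.
Optimal diet: small moths, fruit flies, mayflies, midges — 4 of 4 types.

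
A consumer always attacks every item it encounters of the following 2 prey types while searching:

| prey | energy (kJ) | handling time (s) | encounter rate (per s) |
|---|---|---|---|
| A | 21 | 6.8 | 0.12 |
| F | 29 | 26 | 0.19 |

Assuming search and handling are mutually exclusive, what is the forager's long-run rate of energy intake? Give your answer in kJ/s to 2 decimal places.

R = (0.12×21 + 0.19×29) / (1 + 0.12×6.8 + 0.19×26) = 8.03/6.756 = 1.189 kJ/s.

1.19 kJ/s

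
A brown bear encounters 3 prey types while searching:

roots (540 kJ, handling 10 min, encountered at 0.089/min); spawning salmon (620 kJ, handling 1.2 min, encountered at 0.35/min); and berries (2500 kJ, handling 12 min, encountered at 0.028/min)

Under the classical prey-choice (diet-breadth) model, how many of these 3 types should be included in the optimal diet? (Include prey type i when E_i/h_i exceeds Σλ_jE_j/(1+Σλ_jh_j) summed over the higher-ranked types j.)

2

Profitabilities (E/h, kJ/min): spawning salmon 517, berries 208, roots 54. Add prey in this order while the next type's profitability exceeds the intake rate on those already taken.
Rate on top 1: 152.8. berries: 208 > 152.8 → include.
Rate on top 2: 163.4. roots: 54 < 163.4 → exclude; stop.
Optimal diet: spawning salmon, berries — 2 of 3 types.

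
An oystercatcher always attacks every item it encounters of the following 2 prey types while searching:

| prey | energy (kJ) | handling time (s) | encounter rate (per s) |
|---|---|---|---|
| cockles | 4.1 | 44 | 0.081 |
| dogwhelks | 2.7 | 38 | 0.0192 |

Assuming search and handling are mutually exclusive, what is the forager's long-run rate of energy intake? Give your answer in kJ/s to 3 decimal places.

0.073 kJ/s

R = Σλ_iE_i / (1 + Σλ_ih_i)
Numerator: 0.081×4.1 + 0.0192×2.7 = 0.3839
Denominator: 1 + 0.081×44 + 0.0192×38 = 5.294
R = 0.3839/5.294 = 0.07253 kJ/s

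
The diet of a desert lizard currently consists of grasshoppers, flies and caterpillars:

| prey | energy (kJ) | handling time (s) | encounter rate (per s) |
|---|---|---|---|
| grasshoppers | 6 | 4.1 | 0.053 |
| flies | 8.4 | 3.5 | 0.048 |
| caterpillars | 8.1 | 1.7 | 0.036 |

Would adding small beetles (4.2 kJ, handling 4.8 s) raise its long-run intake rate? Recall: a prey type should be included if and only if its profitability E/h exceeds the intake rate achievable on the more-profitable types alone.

Current rate: (0.053×6 + 0.048×8.4 + 0.036×8.1)/(1 + 0.053×4.1 + 0.048×3.5 + 0.036×1.7) = 0.7002 kJ/s.
Profitability of small beetles: 4.2/4.8 = 0.875 kJ/s.
Since 0.875 > R, including small beetles increases the long-run rate.

Yes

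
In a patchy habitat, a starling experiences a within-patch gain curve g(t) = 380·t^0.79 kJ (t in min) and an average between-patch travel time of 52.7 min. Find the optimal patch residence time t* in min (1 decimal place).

Optimal t* satisfies g'(t*) = g(t*)/(T + t*).
g'(t) = 0.79·380·t^-0.21. Setting 0.79·380·t^-0.21 = 380·t^0.79/(52.7+t) gives 0.79(52.7+t) = t, so 0.21·t = 0.79×52.7.
t* = 0.79×52.7/0.21 = 198.3 min.

198.3 min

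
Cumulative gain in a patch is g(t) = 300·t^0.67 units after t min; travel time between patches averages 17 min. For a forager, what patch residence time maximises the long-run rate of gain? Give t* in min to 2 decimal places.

34.52 min

Maximise g(t)/(T+t): set derivative to zero → g'(t)(T+t) = g(t).
g'(t) = 0.67·300·t^-0.33. Setting 0.67·300·t^-0.33 = 300·t^0.67/(17+t) gives 0.67(17+t) = t, so 0.33·t = 0.67×17.
t* = 0.67×17/0.33 = 34.52 min.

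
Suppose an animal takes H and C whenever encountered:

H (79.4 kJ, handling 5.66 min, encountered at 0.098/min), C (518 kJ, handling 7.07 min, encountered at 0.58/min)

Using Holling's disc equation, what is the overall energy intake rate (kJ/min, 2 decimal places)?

R = Σλ_iE_i / (1 + Σλ_ih_i)
Numerator: 0.098×79.4 + 0.58×518 = 308.2
Denominator: 1 + 0.098×5.66 + 0.58×7.07 = 5.655
R = 308.2/5.655 = 54.5 kJ/min

54.50 kJ/min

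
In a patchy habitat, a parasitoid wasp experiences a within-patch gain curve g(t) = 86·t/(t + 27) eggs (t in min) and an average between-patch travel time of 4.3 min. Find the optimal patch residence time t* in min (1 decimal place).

By the marginal value theorem, leave when the instantaneous gain rate g'(t) equals the habitat-wide average g(t)/(T + t).
g'(t) = 86·27/(t + 27)². Setting 86·27/(t+27)² = 86t/[(t+27)(4.3+t)] gives 27(4.3+t) = t(t+27), so t² = 27×4.3 = 116.1.
t* = √116.1 = 10.77 min.

10.8 min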